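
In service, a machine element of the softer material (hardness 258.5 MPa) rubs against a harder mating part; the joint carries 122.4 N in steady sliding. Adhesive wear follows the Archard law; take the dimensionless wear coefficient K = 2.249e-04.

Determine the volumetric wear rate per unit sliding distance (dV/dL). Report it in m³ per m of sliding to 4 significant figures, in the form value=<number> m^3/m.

Quoted intermediates are rounded. Every step holds full float precision; one last rounding to four significant figures.
Hardness H = 258.5 MPa = 2.585e+08 Pa.
In SI base units, W = 122.4 N, H = 2.585e+08 Pa, K = 2.249e-04.
Rate of wear dV/dL = K·W/H: 2.249e-04 · 122.4 / 2.585e+08 = 1.065e-10 m³/m.

value=1.065e-10 m^3/m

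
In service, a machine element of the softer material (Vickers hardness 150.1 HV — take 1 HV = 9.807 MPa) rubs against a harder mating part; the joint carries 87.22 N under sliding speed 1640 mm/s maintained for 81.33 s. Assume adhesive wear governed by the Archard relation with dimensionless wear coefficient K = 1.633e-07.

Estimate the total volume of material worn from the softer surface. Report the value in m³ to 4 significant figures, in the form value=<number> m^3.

value=1.291e-12 m^3

The intermediates appear rounded — each operation maintains exact precision. Rounded once at the end, at four significant figures.
Convert: Sliding speed v = 1640 mm/s = 1.640 m/s. Sliding distance L = v·t = 1.640 m/s × 81.33 s = 133.4 m.
Convert: Hardness H = 150.1 HV × 9.807 MPa/HV = 1472 MPa = 1.472e+09 Pa.
Restated in SI base units: W = 87.22 N, H = 1.472e+09 Pa, K = 1.633e-07.
By Archard's law, V = K·W·L/H = 1.633e-07 · 87.22 · 133.4 / 1.472e+09 = 1.291e-12 m³.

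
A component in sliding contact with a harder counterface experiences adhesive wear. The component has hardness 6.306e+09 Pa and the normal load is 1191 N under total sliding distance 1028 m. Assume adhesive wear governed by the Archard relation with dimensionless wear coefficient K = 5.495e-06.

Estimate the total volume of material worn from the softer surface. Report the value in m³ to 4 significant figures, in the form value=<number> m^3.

value=1.067e-09 m^3

The algebra keeps full precision; intermediates are displayed rounded; a single final rounding to four significant digits.
Working in SI base units: W = 1191 N, H = 6.306e+09 Pa, K = 5.495e-06.
Worn volume V = K·W·L/H = 5.495e-06 · 1191 · 1028 / 6.306e+09 = 1.067e-09 m³.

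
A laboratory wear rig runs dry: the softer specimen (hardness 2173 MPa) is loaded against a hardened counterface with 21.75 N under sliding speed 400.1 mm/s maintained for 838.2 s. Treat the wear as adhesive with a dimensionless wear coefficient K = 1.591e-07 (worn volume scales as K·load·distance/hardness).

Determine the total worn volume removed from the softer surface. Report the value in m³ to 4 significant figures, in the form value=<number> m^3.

Intermediates appear rounded; all working math keeps full precision — a single final rounding to 4 significant figures.
Convert: Sliding speed v = 400.1 mm/s = 0.4001 m/s. Total distance L = v·t = 0.4001 m/s × 838.2 s = 335.4 m.
Convert: Hardness H = 2173 MPa = 2.173e+09 Pa.
In SI base units, W = 21.75 N, H = 2.173e+09 Pa, K = 1.591e-07.
Volume removed: V = K·W·L/H = 1.591e-07 · 21.75 · 335.4 / 2.173e+09 = 5.341e-13 m³.

value=5.341e-13 m^3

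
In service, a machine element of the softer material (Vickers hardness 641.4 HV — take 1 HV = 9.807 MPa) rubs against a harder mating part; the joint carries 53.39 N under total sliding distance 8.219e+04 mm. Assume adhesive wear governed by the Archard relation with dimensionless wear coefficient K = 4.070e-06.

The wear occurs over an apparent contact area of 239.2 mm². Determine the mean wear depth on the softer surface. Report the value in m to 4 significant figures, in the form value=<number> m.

The intermediates are displayed rounded; the computation keeps exact precision — rounded just once to 4 significant digits.
Convert: Path length L = 8.219e+04 mm = 82.19 m.
Convert: Hardness H = 641.4 HV × 9.807 MPa/HV = 6290 MPa = 6.290e+09 Pa.
Convert: Contact area A = 239.2 mm² = 2.392e-04 m².
Collected in SI base units: W = 53.39 N, H = 6.290e+09 Pa, K = 4.070e-06.
Apply Archard: V = K·W·L/H = 4.070e-06 · 53.39 · 82.19 / 6.290e+09 = 2.839e-12 m³.
Mean depth h = V/A = 2.839e-12 / 2.392e-04 = 1.187e-08 m.

value=1.187e-08 m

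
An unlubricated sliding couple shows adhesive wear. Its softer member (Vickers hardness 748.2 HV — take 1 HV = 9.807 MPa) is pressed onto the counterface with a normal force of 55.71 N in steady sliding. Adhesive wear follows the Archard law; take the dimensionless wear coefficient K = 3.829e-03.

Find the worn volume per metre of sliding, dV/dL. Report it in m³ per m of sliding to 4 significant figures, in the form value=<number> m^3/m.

Quoted intermediates are rounded, and each operation carries full float precision, and one last rounding: four significant figures.
Convert: Hardness H = 748.2 HV × 9.807 MPa/HV = 7338 MPa = 7.338e+09 Pa.
In SI base units, W = 55.71 N, H = 7.338e+09 Pa, K = 3.829e-03.
Wear rate dV/dL = K·W/H, per unit distance: 3.829e-03 · 55.71 / 7.338e+09 = 2.907e-11 m³/m.

value=2.907e-11 m^3/m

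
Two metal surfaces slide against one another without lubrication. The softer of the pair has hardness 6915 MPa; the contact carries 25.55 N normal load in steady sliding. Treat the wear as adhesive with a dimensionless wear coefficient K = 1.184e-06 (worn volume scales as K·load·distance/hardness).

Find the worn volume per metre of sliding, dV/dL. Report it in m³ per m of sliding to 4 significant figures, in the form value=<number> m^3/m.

value=4.375e-15 m^3/m

Intermediate values appear rounded; each operation holds full float precision; a single final rounding, at 4 significant digits.
Convert: Hardness H = 6915 MPa = 6.915e+09 Pa.
As SI base values: W = 25.55 N, H = 6.915e+09 Pa, K = 1.184e-06.
Rate of wear dV/dL = K·W/H (independent of L): 1.184e-06 · 25.55 / 6.915e+09 = 4.375e-15 m³/m.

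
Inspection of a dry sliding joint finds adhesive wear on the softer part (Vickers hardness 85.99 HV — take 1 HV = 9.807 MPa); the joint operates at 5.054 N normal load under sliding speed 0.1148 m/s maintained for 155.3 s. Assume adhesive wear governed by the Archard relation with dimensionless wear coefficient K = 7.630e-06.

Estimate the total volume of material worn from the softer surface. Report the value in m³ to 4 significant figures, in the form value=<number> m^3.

value=8.152e-13 m^3

All working math holds full precision, and printed values are rounded — rounded once at the end, at four significant digits.
Convert: Distance covered L = v·t = 0.1148 m/s × 155.3 s = 17.83 m.
Convert: Hardness H = 85.99 HV × 9.807 MPa/HV = 843.3 MPa = 8.433e+08 Pa.
In SI base units, W = 5.054 N, H = 8.433e+08 Pa, K = 7.630e-06.
The Archard volume V = K·W·L/H = 7.630e-06 · 5.054 · 17.83 / 8.433e+08 = 8.152e-13 m³.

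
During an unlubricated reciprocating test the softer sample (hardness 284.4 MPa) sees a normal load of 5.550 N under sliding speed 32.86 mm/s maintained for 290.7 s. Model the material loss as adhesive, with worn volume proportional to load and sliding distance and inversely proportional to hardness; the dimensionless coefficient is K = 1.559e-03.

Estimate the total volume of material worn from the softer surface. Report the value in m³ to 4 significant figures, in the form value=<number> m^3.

Intermediates appear rounded, and all arithmetic keeps full precision — rounded once at the end to four significant figures.
Convert: Sliding speed v = 32.86 mm/s = 0.03286 m/s. Distance L = v·t = 0.03286 m/s × 290.7 s = 9.552 m.
Convert: Hardness H = 284.4 MPa = 2.844e+08 Pa.
Expressed in SI base units: W = 5.550 N, H = 2.844e+08 Pa, K = 1.559e-03.
By Archard's law, V = K·W·L/H = 1.559e-03 · 5.550 · 9.552 / 2.844e+08 = 2.906e-10 m³.

value=2.906e-10 m^3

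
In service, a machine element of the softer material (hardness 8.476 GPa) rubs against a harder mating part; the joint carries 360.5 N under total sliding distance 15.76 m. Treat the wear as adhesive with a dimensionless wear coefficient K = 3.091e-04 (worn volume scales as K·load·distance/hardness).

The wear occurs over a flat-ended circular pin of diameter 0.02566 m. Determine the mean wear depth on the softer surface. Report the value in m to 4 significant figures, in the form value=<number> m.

value=4.007e-07 m

All arithmetic runs at exact precision — the intermediates are shown rounded. Rounded just once: 4 significant digits.
Convert: Hardness H = 8.476 GPa = 8.476e+09 Pa.
Convert: Contact area A = π·d²/4 = π·(0.02566 m)²/4 = 5.171e-04 m².
Restated in SI base units: W = 360.5 N, H = 8.476e+09 Pa, K = 3.091e-04.
The Archard volume V = K·W·L/H = 3.091e-04 · 360.5 · 15.76 / 8.476e+09 = 2.072e-10 m³.
Average depth h = V/A = 2.072e-10 / 5.171e-04 = 4.007e-07 m.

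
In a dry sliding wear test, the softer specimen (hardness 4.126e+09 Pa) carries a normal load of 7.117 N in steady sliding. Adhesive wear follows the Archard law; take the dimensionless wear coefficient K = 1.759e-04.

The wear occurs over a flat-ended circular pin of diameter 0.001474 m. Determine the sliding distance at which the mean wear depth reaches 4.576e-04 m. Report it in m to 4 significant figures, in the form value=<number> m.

Intermediates are shown rounded; all working math keeps full float precision; one final rounding, at four significant digits.
Convert: Contact area A = π·d²/4 = π·(0.001474 m)²/4 = 1.706e-06 m².
Collected in SI base units: W = 7.117 N, H = 4.126e+09 Pa, K = 1.759e-04.
Wearable volume V_lim = h_lim·A = 4.576e-04 · 1.706e-06 = 7.809e-10 m³.
Thus life L = V_lim·H/(K·W) = 7.809e-10 · 4.126e+09 / (1.759e-04 · 7.117) = 2574 m.

value=2574 m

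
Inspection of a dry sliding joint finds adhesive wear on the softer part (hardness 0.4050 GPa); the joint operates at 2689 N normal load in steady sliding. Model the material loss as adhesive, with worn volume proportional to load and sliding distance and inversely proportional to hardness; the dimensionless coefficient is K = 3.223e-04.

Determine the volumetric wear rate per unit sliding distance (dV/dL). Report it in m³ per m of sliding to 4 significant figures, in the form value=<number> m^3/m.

Intermediate values are shown rounded. The computation holds full float precision, and one last rounding, at 4 significant figures.
Convert: Hardness H = 0.4050 GPa = 4.050e+08 Pa.
Expressed in SI base units: W = 2689 N, H = 4.050e+08 Pa, K = 3.223e-04.
The wear rate dV/dL = K·W/H (no L dependence): 3.223e-04 · 2689 / 4.050e+08 = 2.140e-09 m³/m.

value=2.140e-09 m^3/m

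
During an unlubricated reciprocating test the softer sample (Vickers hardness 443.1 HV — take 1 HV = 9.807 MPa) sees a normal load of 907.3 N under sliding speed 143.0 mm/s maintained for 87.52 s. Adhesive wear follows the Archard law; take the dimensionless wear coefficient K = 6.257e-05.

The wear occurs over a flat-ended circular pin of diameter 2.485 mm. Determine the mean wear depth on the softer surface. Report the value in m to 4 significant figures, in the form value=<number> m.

value=3.371e-05 m

Intermediates appear rounded. The algebra runs at full float precision. Rounded just once, at 4 significant digits.
Convert: Sliding speed v = 143.0 mm/s = 0.1430 m/s. Path length L = v·t = 0.1430 m/s × 87.52 s = 12.52 m.
Convert: Hardness H = 443.1 HV × 9.807 MPa/HV = 4345 MPa = 4.345e+09 Pa.
Convert: Pin diameter d = 2.485 mm = 0.002485 m. Contact area A = π·d²/4 = π·(0.002485 m)²/4 = 4.850e-06 m².
In SI base units: W = 907.3 N, H = 4.345e+09 Pa, K = 6.257e-05.
Archard volume V = K·W·L/H = 6.257e-05 · 907.3 · 12.52 / 4.345e+09 = 1.635e-10 m³.
Depth h = V/A = 1.635e-10 / 4.850e-06 = 3.371e-05 m.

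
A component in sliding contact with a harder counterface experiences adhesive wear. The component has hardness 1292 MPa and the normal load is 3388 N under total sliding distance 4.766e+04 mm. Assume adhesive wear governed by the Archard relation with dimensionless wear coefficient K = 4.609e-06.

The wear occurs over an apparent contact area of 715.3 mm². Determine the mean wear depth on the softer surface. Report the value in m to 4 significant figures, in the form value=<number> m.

Intermediate values are shown rounded, and the algebra keeps full float precision — rounded once at the end to four significant figures.
Convert: The distance L = 4.766e+04 mm = 47.66 m.
Convert: Hardness H = 1292 MPa = 1.292e+09 Pa.
Convert: Contact area A = 715.3 mm² = 7.153e-04 m².
Collected in SI base units: W = 3388 N, H = 1.292e+09 Pa, K = 4.609e-06.
Wear volume V = K·W·L/H = 4.609e-06 · 3388 · 47.66 / 1.292e+09 = 5.760e-10 m³.
Depth of wear h = V/A = 5.760e-10 / 7.153e-04 = 8.053e-07 m.

value=8.053e-07 m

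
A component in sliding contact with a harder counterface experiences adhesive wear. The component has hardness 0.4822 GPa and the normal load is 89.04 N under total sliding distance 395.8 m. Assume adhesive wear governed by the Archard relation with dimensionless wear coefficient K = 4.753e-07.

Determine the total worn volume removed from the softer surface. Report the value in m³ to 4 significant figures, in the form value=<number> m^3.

All arithmetic runs at full float precision, and quoted intermediates are rounded. Rounded once at the end: 4 significant figures.
Hardness H = 0.4822 GPa = 4.822e+08 Pa.
As SI base values: W = 89.04 N, H = 4.822e+08 Pa, K = 4.753e-07.
Apply Archard: V = K·W·L/H = 4.753e-07 · 89.04 · 395.8 / 4.822e+08 = 3.474e-11 m³.

value=3.474e-11 m^3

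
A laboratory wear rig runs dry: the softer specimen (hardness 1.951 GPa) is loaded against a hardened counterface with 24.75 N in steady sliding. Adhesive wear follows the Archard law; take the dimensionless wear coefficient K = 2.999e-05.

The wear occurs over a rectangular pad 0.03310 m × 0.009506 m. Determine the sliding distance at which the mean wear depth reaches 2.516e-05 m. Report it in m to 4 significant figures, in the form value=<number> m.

Intermediate values appear rounded. All working math keeps full precision. Rounded once at the end to 4 significant digits.
Hardness H = 1.951 GPa = 1.951e+09 Pa.
Contact area A = 0.03310 m × 0.009506 m = 3.146e-04 m².
Restated in SI base units: W = 24.75 N, H = 1.951e+09 Pa, K = 2.999e-05.
At the depth limit, V_lim = h_lim·A = 2.516e-05 · 3.146e-04 = 7.917e-09 m³.
Inverting, life L = V_lim·H/(K·W) = 7.917e-09 · 1.951e+09 / (2.999e-05 · 24.75) = 2.081e+04 m.

value=2.081e+04 m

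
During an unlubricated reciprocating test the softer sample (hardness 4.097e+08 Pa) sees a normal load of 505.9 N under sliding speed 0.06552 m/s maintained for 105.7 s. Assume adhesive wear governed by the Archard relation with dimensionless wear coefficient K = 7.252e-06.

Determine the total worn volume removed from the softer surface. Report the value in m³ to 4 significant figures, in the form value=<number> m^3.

Intermediate values appear rounded — the computation keeps exact precision. Rounded just once: 4 significant digits.
Convert: Distance L = v·t = 0.06552 m/s × 105.7 s = 6.925 m.
SI base units throughout: W = 505.9 N, H = 4.097e+08 Pa, K = 7.252e-06.
Worn volume V = K·W·L/H = 7.252e-06 · 505.9 · 6.925 / 4.097e+08 = 6.202e-11 m³.

value=6.202e-11 m^3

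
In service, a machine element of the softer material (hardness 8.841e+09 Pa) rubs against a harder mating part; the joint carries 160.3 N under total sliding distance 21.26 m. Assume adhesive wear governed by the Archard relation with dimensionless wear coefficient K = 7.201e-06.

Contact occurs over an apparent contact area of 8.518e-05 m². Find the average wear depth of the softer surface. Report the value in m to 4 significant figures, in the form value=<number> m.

All arithmetic holds full precision; intermediate values are printed rounded — one last rounding to four significant figures.
As SI base values: W = 160.3 N, H = 8.841e+09 Pa, K = 7.201e-06.
Archard volume V = K·W·L/H = 7.201e-06 · 160.3 · 21.26 / 8.841e+09 = 2.776e-12 m³.
Depth h = V/A = 2.776e-12 / 8.518e-05 = 3.259e-08 m.

value=3.259e-08 m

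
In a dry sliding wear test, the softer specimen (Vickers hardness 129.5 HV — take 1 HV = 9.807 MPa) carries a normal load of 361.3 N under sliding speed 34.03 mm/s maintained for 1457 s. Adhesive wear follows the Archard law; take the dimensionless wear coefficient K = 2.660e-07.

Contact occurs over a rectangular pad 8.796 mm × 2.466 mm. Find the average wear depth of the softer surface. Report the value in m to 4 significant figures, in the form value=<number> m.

The intermediates are displayed rounded, and all arithmetic keeps full precision — one final rounding to four significant figures.
Sliding speed v = 34.03 mm/s = 0.03403 m/s. The distance L = v·t = 0.03403 m/s × 1457 s = 49.58 m.
Hardness H = 129.5 HV × 9.807 MPa/HV = 1270 MPa = 1.270e+09 Pa.
Pad sides 8.796 mm × 2.466 mm = 0.008796 m × 0.002466 m. Contact area A = 0.008796 m × 0.002466 m = 2.169e-05 m².
In SI base units, W = 361.3 N, H = 1.270e+09 Pa, K = 2.660e-07.
By Archard's law, V = K·W·L/H = 2.660e-07 · 361.3 · 49.58 / 1.270e+09 = 3.752e-12 m³.
Average depth h = V/A = 3.752e-12 / 2.169e-05 = 1.730e-07 m.

value=1.730e-07 m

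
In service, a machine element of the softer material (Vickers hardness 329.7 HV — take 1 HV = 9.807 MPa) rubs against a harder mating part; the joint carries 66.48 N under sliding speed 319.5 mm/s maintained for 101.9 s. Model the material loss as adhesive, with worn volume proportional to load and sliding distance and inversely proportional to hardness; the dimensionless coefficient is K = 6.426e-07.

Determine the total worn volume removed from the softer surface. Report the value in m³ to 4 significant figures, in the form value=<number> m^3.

value=4.302e-13 m^3

Shown intermediates are rounded. Each operation carries full float precision; rounded just once, at 4 significant figures.
Convert: Sliding speed v = 319.5 mm/s = 0.3195 m/s. Total distance L = v·t = 0.3195 m/s × 101.9 s = 32.56 m.
Convert: Hardness H = 329.7 HV × 9.807 MPa/HV = 3233 MPa = 3.233e+09 Pa.
Working in SI base units: W = 66.48 N, H = 3.233e+09 Pa, K = 6.426e-07.
Volume removed: V = K·W·L/H = 6.426e-07 · 66.48 · 32.56 / 3.233e+09 = 4.302e-13 m³.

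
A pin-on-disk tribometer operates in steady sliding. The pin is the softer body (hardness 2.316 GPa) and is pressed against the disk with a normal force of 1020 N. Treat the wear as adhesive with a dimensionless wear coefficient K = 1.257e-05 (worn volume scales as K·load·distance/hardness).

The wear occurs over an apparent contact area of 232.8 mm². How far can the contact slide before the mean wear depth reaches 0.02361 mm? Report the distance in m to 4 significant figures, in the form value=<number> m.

All working math keeps full precision. Shown intermediates are rounded; a single final rounding: 4 significant digits.
Hardness H = 2.316 GPa = 2.316e+09 Pa.
Contact area A = 232.8 mm² = 2.328e-04 m².
Depth limit h_lim = 0.02361 mm = 2.361e-05 m.
Collected in SI base units: W = 1020 N, H = 2.316e+09 Pa, K = 1.257e-05.
Allowed volume V_lim = h_lim·A = 2.361e-05 · 2.328e-04 = 5.496e-09 m³.
Life L = V_lim·H/(K·W) = 5.496e-09 · 2.316e+09 / (1.257e-05 · 1020) = 992.8 m.

value=992.8 m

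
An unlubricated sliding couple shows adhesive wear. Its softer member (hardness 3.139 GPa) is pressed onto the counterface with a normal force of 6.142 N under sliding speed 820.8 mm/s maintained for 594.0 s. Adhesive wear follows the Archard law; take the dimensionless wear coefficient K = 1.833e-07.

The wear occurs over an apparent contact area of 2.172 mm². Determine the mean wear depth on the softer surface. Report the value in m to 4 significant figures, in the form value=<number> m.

value=8.051e-08 m

The intermediates appear rounded. The algebra keeps full precision — rounded once at the end, at four significant digits.
Sliding speed v = 820.8 mm/s = 0.8208 m/s. Distance covered L = v·t = 0.8208 m/s × 594.0 s = 487.6 m.
Hardness H = 3.139 GPa = 3.139e+09 Pa.
Contact area A = 2.172 mm² = 2.172e-06 m².
In SI base units: W = 6.142 N, H = 3.139e+09 Pa, K = 1.833e-07.
Volume removed: V = K·W·L/H = 1.833e-07 · 6.142 · 487.6 / 3.139e+09 = 1.749e-13 m³.
Depth h = V/A = 1.749e-13 / 2.172e-06 = 8.051e-08 m.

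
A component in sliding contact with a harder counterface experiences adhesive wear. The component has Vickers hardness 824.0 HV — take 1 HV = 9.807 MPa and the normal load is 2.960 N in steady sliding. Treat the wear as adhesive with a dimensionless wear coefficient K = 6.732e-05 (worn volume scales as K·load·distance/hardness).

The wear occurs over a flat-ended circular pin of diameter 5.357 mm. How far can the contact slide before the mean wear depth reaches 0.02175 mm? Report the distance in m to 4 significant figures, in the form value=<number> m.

The computation runs at full precision, and intermediates are displayed rounded, and rounded once at the end, at 4 significant figures.
Convert: Hardness H = 824.0 HV × 9.807 MPa/HV = 8081 MPa = 8.081e+09 Pa.
Convert: Pin diameter d = 5.357 mm = 0.005357 m. Contact area A = π·d²/4 = π·(0.005357 m)²/4 = 2.254e-05 m².
Convert: Depth limit h_lim = 0.02175 mm = 2.175e-05 m.
SI base units throughout: W = 2.960 N, H = 8.081e+09 Pa, K = 6.732e-05.
Limit volume V_lim = h_lim·A = 2.175e-05 · 2.254e-05 = 4.902e-10 m³.
So the life L = V_lim·H/(K·W) = 4.902e-10 · 8.081e+09 / (6.732e-05 · 2.960) = 1.988e+04 m.

value=1.988e+04 m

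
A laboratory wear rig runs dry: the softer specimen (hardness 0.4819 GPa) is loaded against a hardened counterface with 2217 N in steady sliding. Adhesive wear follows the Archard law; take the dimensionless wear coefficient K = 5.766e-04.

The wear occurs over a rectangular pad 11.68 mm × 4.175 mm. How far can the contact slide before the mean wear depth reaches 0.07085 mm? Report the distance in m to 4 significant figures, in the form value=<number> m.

value=1.302 m

Every step maintains full float precision. Intermediate values are shown rounded — one final rounding: four significant figures.
Convert: Hardness H = 0.4819 GPa = 4.819e+08 Pa.
Convert: Pad sides 11.68 mm × 4.175 mm = 0.01168 m × 0.004175 m. Contact area A = 0.01168 m × 0.004175 m = 4.876e-05 m².
Convert: Depth limit h_lim = 0.07085 mm = 7.085e-05 m.
In SI base units: W = 2217 N, H = 4.819e+08 Pa, K = 5.766e-04.
At the depth limit, V_lim = h_lim·A = 7.085e-05 · 4.876e-05 = 3.455e-09 m³.
Sliding life L = V_lim·H/(K·W) = 3.455e-09 · 4.819e+08 / (5.766e-04 · 2217) = 1.302 m.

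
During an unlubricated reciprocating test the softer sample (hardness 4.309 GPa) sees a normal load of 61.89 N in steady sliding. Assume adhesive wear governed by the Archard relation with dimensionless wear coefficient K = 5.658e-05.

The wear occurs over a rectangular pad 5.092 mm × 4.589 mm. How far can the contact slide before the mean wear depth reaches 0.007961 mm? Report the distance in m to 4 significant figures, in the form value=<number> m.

Each operation carries full float precision; the intermediates appear rounded — a lone final rounding, at four significant digits.
Convert: Hardness H = 4.309 GPa = 4.309e+09 Pa.
Convert: Pad sides 5.092 mm × 4.589 mm = 0.005092 m × 0.004589 m. Contact area A = 0.005092 m × 0.004589 m = 2.337e-05 m².
Convert: Depth limit h_lim = 0.007961 mm = 7.961e-06 m.
In SI base units: W = 61.89 N, H = 4.309e+09 Pa, K = 5.658e-05.
Allowed volume V_lim = h_lim·A = 7.961e-06 · 2.337e-05 = 1.860e-10 m³.
So the life L = V_lim·H/(K·W) = 1.860e-10 · 4.309e+09 / (5.658e-05 · 61.89) = 228.9 m.

value=228.9 m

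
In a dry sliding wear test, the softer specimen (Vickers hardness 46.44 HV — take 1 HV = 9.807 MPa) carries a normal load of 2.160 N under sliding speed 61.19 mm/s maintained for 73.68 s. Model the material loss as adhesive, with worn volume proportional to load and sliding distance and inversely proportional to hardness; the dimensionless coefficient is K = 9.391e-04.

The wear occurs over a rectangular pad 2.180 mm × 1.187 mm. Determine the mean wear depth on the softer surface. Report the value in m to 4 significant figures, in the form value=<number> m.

value=7.760e-06 m

The algebra runs at full float precision — intermediates are printed rounded. Rounded just once: four significant figures.
Sliding speed v = 61.19 mm/s = 0.06119 m/s. Distance L = v·t = 0.06119 m/s × 73.68 s = 4.508 m.
Hardness H = 46.44 HV × 9.807 MPa/HV = 455.4 MPa = 4.554e+08 Pa.
Pad sides 2.180 mm × 1.187 mm = 0.002180 m × 0.001187 m. Contact area A = 0.002180 m × 0.001187 m = 2.588e-06 m².
In SI base units: W = 2.160 N, H = 4.554e+08 Pa, K = 9.391e-04.
The Archard volume V = K·W·L/H = 9.391e-04 · 2.160 · 4.508 / 4.554e+08 = 2.008e-11 m³.
Depth h = V/A = 2.008e-11 / 2.588e-06 = 7.760e-06 m.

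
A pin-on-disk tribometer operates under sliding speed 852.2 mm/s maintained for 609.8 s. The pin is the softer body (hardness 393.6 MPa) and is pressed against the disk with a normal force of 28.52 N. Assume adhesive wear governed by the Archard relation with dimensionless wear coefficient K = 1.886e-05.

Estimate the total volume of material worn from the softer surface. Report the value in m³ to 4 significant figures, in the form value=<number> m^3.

Every step carries exact precision. Quoted intermediates are rounded; rounded once at the end: four significant digits.
Convert: Sliding speed v = 852.2 mm/s = 0.8522 m/s. The distance L = v·t = 0.8522 m/s × 609.8 s = 519.7 m.
Convert: Hardness H = 393.6 MPa = 3.936e+08 Pa.
Working in SI base units: W = 28.52 N, H = 3.936e+08 Pa, K = 1.886e-05.
The Archard volume V = K·W·L/H = 1.886e-05 · 28.52 · 519.7 / 3.936e+08 = 7.102e-10 m³.

value=7.102e-10 m^3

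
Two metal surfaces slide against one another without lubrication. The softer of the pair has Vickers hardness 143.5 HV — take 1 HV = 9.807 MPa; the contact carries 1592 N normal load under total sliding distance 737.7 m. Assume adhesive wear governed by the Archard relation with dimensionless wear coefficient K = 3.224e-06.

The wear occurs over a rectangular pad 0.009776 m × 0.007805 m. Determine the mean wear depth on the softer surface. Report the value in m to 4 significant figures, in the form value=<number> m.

value=3.526e-05 m

The intermediates are shown rounded, and every step holds full float precision — one last rounding: four significant figures.
Hardness H = 143.5 HV × 9.807 MPa/HV = 1407 MPa = 1.407e+09 Pa.
Contact area A = 0.009776 m × 0.007805 m = 7.630e-05 m².
In SI base units: W = 1592 N, H = 1.407e+09 Pa, K = 3.224e-06.
Wear volume V = K·W·L/H = 3.224e-06 · 1592 · 737.7 / 1.407e+09 = 2.690e-09 m³.
Depth h = V/A = 2.690e-09 / 7.630e-05 = 3.526e-05 m.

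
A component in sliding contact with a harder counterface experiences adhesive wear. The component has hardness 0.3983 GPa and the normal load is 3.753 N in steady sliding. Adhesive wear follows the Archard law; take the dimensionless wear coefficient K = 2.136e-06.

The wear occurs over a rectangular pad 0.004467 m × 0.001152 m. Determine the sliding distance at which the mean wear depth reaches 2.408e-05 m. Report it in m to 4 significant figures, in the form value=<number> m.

value=6157 m

Intermediate values are displayed rounded — all working math maintains full precision; a single final rounding, at 4 significant figures.
Convert: Hardness H = 0.3983 GPa = 3.983e+08 Pa.
Convert: Contact area A = 0.004467 m × 0.001152 m = 5.146e-06 m².
Collected in SI base units: W = 3.753 N, H = 3.983e+08 Pa, K = 2.136e-06.
Permissible volume V_lim = h_lim·A = 2.408e-05 · 5.146e-06 = 1.239e-10 m³.
Inverting, life L = V_lim·H/(K·W) = 1.239e-10 · 3.983e+08 / (2.136e-06 · 3.753) = 6157 m.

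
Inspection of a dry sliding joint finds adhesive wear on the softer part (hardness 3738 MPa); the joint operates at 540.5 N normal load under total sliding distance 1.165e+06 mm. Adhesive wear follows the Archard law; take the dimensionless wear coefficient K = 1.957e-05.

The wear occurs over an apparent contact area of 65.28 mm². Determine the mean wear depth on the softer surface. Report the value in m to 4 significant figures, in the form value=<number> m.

Every step keeps full float precision — displayed values are rounded, and rounded just once, at 4 significant figures.
Convert: Total distance L = 1.165e+06 mm = 1165 m.
Convert: Hardness H = 3738 MPa = 3.738e+09 Pa.
Convert: Contact area A = 65.28 mm² = 6.528e-05 m².
In SI base units, W = 540.5 N, H = 3.738e+09 Pa, K = 1.957e-05.
Wear volume V = K·W·L/H = 1.957e-05 · 540.5 · 1165 / 3.738e+09 = 3.297e-09 m³.
Average depth h = V/A = 3.297e-09 / 6.528e-05 = 5.050e-05 m.

value=5.050e-05 m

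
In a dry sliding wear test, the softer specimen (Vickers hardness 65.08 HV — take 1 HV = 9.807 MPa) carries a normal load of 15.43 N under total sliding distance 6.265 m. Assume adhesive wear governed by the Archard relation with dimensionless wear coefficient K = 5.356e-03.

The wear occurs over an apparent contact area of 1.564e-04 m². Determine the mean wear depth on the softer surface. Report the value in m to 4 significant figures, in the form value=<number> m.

The intermediates are displayed rounded — the computation keeps full float precision, and rounded once at the end, at four significant digits.
Convert: Hardness H = 65.08 HV × 9.807 MPa/HV = 638.2 MPa = 6.382e+08 Pa.
Expressed in SI base units: W = 15.43 N, H = 6.382e+08 Pa, K = 5.356e-03.
By Archard's law, V = K·W·L/H = 5.356e-03 · 15.43 · 6.265 / 6.382e+08 = 8.112e-10 m³.
Wear depth h = V/A = 8.112e-10 / 1.564e-04 = 5.187e-06 m.

value=5.187e-06 m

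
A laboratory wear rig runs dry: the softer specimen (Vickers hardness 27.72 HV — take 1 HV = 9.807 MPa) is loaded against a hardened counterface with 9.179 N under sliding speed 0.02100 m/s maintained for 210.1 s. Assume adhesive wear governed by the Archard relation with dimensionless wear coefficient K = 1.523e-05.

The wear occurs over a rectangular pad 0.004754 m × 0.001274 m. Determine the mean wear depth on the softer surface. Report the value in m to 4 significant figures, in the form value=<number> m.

value=3.746e-07 m

Each operation keeps full float precision, and intermediates are printed rounded, and one last rounding, at four significant digits.
Convert: Path length L = v·t = 0.02100 m/s × 210.1 s = 4.412 m.
Convert: Hardness H = 27.72 HV × 9.807 MPa/HV = 271.9 MPa = 2.719e+08 Pa.
Convert: Contact area A = 0.004754 m × 0.001274 m = 6.057e-06 m².
In SI base units: W = 9.179 N, H = 2.719e+08 Pa, K = 1.523e-05.
By Archard's law, V = K·W·L/H = 1.523e-05 · 9.179 · 4.412 / 2.719e+08 = 2.269e-12 m³.
Average depth h = V/A = 2.269e-12 / 6.057e-06 = 3.746e-07 m.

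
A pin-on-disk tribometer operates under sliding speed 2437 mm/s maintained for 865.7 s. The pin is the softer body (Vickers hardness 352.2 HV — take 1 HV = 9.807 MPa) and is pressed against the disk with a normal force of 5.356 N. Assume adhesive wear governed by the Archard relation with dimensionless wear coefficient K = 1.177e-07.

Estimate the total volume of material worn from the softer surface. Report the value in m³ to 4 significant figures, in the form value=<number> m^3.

value=3.850e-13 m^3

Intermediate values appear rounded; the algebra keeps full precision, and a lone final rounding to four significant figures.
Convert: Sliding speed v = 2437 mm/s = 2.437 m/s. Total distance L = v·t = 2.437 m/s × 865.7 s = 2110 m.
Convert: Hardness H = 352.2 HV × 9.807 MPa/HV = 3454 MPa = 3.454e+09 Pa.
As SI base values: W = 5.356 N, H = 3.454e+09 Pa, K = 1.177e-07.
Archard volume V = K·W·L/H = 1.177e-07 · 5.356 · 2110 / 3.454e+09 = 3.850e-13 m³.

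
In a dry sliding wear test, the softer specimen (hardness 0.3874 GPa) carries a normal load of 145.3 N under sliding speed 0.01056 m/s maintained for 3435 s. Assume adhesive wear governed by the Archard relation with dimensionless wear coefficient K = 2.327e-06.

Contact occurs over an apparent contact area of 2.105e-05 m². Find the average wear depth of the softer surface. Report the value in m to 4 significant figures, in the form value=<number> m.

The algebra maintains full precision, and intermediates are printed rounded; a lone final rounding to 4 significant figures.
The distance L = v·t = 0.01056 m/s × 3435 s = 36.27 m.
Hardness H = 0.3874 GPa = 3.874e+08 Pa.
In SI base units, W = 145.3 N, H = 3.874e+08 Pa, K = 2.327e-06.
Archard relation: V = K·W·L/H = 2.327e-06 · 145.3 · 36.27 / 3.874e+08 = 3.166e-11 m³.
Wear depth h = V/A = 3.166e-11 / 2.105e-05 = 1.504e-06 m.

value=1.504e-06 m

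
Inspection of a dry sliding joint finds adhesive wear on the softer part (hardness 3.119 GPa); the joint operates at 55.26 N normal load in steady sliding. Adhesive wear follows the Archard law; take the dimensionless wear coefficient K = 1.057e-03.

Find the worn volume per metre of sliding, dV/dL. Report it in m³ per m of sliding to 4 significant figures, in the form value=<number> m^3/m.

value=1.873e-11 m^3/m

Intermediates appear rounded, and every step maintains full float precision — a lone final rounding: four significant digits.
Hardness H = 3.119 GPa = 3.119e+09 Pa.
In SI base units: W = 55.26 N, H = 3.119e+09 Pa, K = 1.057e-03.
Sliding wear rate dV/dL = K·W/H (independent of L): 1.057e-03 · 55.26 / 3.119e+09 = 1.873e-11 m³/m.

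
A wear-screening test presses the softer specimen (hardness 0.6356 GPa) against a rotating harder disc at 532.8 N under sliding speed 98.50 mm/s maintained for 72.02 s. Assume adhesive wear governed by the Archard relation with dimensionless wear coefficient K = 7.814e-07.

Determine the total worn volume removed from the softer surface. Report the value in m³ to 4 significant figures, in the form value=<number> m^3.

value=4.647e-12 m^3

Every step runs at full float precision, and the intermediates appear rounded; one final rounding, at four significant figures.
Sliding speed v = 98.50 mm/s = 0.09850 m/s. The distance L = v·t = 0.09850 m/s × 72.02 s = 7.094 m.
Hardness H = 0.6356 GPa = 6.356e+08 Pa.
As SI base values: W = 532.8 N, H = 6.356e+08 Pa, K = 7.814e-07.
Wear volume V = K·W·L/H = 7.814e-07 · 532.8 · 7.094 / 6.356e+08 = 4.647e-12 m³.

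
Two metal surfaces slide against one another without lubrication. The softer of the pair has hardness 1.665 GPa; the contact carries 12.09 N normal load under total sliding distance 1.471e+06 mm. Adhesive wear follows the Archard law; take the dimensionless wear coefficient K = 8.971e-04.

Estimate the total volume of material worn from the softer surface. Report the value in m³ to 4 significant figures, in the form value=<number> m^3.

value=9.582e-09 m^3

Every step maintains exact precision; the intermediates are printed rounded, and a single final rounding: 4 significant figures.
Convert: Distance L = 1.471e+06 mm = 1471 m.
Convert: Hardness H = 1.665 GPa = 1.665e+09 Pa.
Restated in SI base units: W = 12.09 N, H = 1.665e+09 Pa, K = 8.971e-04.
Wear volume V = K·W·L/H = 8.971e-04 · 12.09 · 1471 / 1.665e+09 = 9.582e-09 m³.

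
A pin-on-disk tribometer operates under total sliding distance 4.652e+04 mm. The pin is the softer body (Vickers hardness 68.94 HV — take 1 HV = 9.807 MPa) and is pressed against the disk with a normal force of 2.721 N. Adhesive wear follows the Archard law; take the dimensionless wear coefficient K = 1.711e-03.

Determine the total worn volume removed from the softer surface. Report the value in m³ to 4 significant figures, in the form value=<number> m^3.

value=3.203e-10 m^3

Printed values are rounded; the algebra maintains full precision. Rounded just once, at four significant digits.
Convert: The distance L = 4.652e+04 mm = 46.52 m.
Convert: Hardness H = 68.94 HV × 9.807 MPa/HV = 676.1 MPa = 6.761e+08 Pa.
In SI base units: W = 2.721 N, H = 6.761e+08 Pa, K = 1.711e-03.
By Archard's law, V = K·W·L/H = 1.711e-03 · 2.721 · 46.52 / 6.761e+08 = 3.203e-10 m³.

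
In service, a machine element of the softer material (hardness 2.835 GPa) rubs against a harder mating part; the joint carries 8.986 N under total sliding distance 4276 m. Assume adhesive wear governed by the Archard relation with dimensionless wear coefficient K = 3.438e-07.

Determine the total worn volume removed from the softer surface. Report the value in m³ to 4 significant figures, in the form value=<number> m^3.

value=4.660e-12 m^3

The intermediates are shown rounded, and the computation carries exact precision — one final rounding: four significant figures.
Convert: Hardness H = 2.835 GPa = 2.835e+09 Pa.
In SI base units, W = 8.986 N, H = 2.835e+09 Pa, K = 3.438e-07.
Wear volume V = K·W·L/H = 3.438e-07 · 8.986 · 4276 / 2.835e+09 = 4.660e-12 m³.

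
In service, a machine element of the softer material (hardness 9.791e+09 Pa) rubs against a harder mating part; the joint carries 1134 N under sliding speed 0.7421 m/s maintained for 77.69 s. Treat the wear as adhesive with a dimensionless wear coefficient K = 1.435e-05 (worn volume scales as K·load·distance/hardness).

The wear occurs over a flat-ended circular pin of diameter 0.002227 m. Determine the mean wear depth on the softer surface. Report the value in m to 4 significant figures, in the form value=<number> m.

value=2.460e-05 m

All arithmetic keeps full float precision — intermediate values appear rounded, and one last rounding: 4 significant digits.
Convert: Distance L = v·t = 0.7421 m/s × 77.69 s = 57.65 m.
Convert: Contact area A = π·d²/4 = π·(0.002227 m)²/4 = 3.895e-06 m².
In SI base units, W = 1134 N, H = 9.791e+09 Pa, K = 1.435e-05.
Archard relation: V = K·W·L/H = 1.435e-05 · 1134 · 57.65 / 9.791e+09 = 9.582e-11 m³.
Average depth h = V/A = 9.582e-11 / 3.895e-06 = 2.460e-05 m.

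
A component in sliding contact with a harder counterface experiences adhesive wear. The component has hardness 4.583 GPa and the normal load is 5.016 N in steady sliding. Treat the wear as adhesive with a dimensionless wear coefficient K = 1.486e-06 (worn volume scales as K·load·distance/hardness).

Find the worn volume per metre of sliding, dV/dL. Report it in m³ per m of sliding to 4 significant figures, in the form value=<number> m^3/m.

Intermediate values are printed rounded; each operation maintains full precision — a lone final rounding to four significant digits.
Convert: Hardness H = 4.583 GPa = 4.583e+09 Pa.
In SI base units: W = 5.016 N, H = 4.583e+09 Pa, K = 1.486e-06.
Rate of wear dV/dL = K·W/H, so: 1.486e-06 · 5.016 / 4.583e+09 = 1.626e-15 m³/m.

value=1.626e-15 m^3/m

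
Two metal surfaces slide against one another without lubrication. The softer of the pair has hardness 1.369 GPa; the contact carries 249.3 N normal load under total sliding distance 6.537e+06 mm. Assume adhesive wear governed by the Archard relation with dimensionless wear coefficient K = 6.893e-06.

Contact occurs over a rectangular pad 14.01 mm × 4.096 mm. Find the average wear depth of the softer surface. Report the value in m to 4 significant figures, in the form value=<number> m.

The intermediates are displayed rounded. All working math carries full precision; one last rounding, at 4 significant digits.
Distance L = 6.537e+06 mm = 6537 m.
Hardness H = 1.369 GPa = 1.369e+09 Pa.
Pad sides 14.01 mm × 4.096 mm = 0.01401 m × 0.004096 m. Contact area A = 0.01401 m × 0.004096 m = 5.738e-05 m².
In SI base units, W = 249.3 N, H = 1.369e+09 Pa, K = 6.893e-06.
Archard volume V = K·W·L/H = 6.893e-06 · 249.3 · 6537 / 1.369e+09 = 8.206e-09 m³.
Mean depth h = V/A = 8.206e-09 / 5.738e-05 = 1.430e-04 m.

value=1.430e-04 m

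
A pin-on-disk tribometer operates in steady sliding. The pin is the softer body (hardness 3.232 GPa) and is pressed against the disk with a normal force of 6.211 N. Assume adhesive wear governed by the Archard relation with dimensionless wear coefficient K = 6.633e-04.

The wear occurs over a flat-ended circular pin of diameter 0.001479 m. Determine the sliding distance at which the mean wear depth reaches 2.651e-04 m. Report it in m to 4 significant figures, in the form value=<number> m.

All working math holds exact precision — intermediate values are displayed rounded — one last rounding: 4 significant digits.
Hardness H = 3.232 GPa = 3.232e+09 Pa.
Contact area A = π·d²/4 = π·(0.001479 m)²/4 = 1.718e-06 m².
Collected in SI base units: W = 6.211 N, H = 3.232e+09 Pa, K = 6.633e-04.
Permissible volume V_lim = h_lim·A = 2.651e-04 · 1.718e-06 = 4.554e-10 m³.
Inverting, life L = V_lim·H/(K·W) = 4.554e-10 · 3.232e+09 / (6.633e-04 · 6.211) = 357.3 m.

value=357.3 m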